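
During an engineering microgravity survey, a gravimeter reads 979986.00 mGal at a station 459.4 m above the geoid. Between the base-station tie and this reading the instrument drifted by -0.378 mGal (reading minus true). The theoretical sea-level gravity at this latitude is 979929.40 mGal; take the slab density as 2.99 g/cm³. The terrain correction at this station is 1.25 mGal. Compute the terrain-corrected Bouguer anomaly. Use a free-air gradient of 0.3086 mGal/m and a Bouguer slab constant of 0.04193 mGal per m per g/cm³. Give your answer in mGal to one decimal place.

Drift-corrected reading = 979986.00 − (-0.378) = 979986.378 mGal
Free-air correction = 0.3086 × 459.4 = 141.77 mGal
Free-air anomaly = 979986.378 − 979929.40 + (141.77) = 198.748 mGal
Bouguer slab correction = 0.04193 × 2.99 × 459.4 = 57.60 mGal
Simple Bouguer anomaly = 198.748 − (57.60) = 141.148 mGal
Complete Bouguer anomaly = 141.148 + 1.25 = 142.398 mGal

142.4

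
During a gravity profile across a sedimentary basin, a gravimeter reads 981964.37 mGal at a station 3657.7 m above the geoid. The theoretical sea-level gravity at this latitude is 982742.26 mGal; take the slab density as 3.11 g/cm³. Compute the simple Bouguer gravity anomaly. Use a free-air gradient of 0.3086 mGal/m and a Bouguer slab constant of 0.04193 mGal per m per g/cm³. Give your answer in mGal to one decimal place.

Free-air correction = 0.3086 × 3657.7 = 1128.77 mGal
Free-air anomaly = 981964.37 − 982742.26 + (1128.77) = 350.88 mGal
Bouguer slab correction = 0.04193 × 3.11 × 3657.7 = 476.97 mGal
Simple Bouguer anomaly = 350.88 − (476.97) = -126.09 mGal

-126.1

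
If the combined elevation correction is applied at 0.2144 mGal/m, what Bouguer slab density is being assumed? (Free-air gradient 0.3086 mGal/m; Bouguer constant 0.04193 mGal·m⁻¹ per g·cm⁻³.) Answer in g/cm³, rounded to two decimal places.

0.2144 = 0.3086 − 0.04193 × ρ
ρ = (0.3086 − 0.2144) / 0.04193 = 2.25 g/cm³

2.25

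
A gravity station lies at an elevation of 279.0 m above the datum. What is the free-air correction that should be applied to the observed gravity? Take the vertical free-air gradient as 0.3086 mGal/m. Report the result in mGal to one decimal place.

86.1

Free-air correction = 0.3086 × 279.0 = 86.1 mGal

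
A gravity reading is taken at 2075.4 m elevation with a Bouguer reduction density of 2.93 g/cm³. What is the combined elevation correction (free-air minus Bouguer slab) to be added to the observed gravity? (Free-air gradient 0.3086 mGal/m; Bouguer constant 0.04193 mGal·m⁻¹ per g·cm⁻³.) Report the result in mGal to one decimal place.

385.5

Combined gradient = 0.3086 − 0.04193 × 2.93 = 0.1857451 mGal/m
Combined elevation correction = 0.1857451 × 2075.4 = 385.5 mGal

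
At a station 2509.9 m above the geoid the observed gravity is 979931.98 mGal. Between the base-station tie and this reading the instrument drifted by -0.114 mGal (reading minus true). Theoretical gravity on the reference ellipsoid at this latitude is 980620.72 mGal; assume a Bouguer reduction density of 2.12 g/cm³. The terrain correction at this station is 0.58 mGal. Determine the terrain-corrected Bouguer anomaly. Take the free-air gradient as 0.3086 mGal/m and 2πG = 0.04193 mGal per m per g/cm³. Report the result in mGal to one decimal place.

-136.6

Drift-corrected reading = 979931.98 − (-0.114) = 979932.094 mGal
Free-air correction = 0.3086 × 2509.9 = 774.56 mGal
Free-air anomaly = 979932.094 − 980620.72 + (774.56) = 85.934 mGal
Bouguer slab correction = 0.04193 × 2.12 × 2509.9 = 223.11 mGal
Simple Bouguer anomaly = 85.934 − (223.11) = -137.176 mGal
Complete Bouguer anomaly = -137.176 + 0.58 = -136.596 mGal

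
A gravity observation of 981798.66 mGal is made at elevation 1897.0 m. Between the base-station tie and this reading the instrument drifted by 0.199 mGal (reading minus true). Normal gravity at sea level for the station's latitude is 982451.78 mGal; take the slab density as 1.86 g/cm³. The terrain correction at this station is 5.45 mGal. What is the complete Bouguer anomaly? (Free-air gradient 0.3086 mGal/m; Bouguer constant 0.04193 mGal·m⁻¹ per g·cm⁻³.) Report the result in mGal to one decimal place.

-210.4

Drift-corrected reading = 981798.66 − (0.199) = 981798.461 mGal
Free-air correction = 0.3086 × 1897.0 = 585.41 mGal
Free-air anomaly = 981798.461 − 982451.78 + (585.41) = -67.909 mGal
Bouguer slab correction = 0.04193 × 1.86 × 1897.0 = 147.95 mGal
Simple Bouguer anomaly = -67.909 − (147.95) = -215.859 mGal
Complete Bouguer anomaly = -215.859 + 5.45 = -210.409 mGal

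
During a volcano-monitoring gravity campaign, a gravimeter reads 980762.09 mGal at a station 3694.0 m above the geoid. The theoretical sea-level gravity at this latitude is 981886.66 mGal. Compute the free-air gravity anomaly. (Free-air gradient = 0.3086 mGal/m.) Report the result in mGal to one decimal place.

15.4

Free-air correction = 0.3086 × 3694.0 = 1139.97 mGal
Free-air anomaly = 980762.09 − 981886.66 + (1139.97) = 15.40 mGal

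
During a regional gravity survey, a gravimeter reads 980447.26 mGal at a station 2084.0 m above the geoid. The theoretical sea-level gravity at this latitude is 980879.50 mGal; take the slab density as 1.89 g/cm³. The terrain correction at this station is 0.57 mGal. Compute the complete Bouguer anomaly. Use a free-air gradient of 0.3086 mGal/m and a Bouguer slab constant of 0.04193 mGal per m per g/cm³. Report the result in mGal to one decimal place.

Free-air correction = 0.3086 × 2084.0 = 643.12 mGal
Free-air anomaly = 980447.26 − 980879.50 + (643.12) = 210.88 mGal
Bouguer slab correction = 0.04193 × 1.89 × 2084.0 = 165.15 mGal
Simple Bouguer anomaly = 210.88 − (165.15) = 45.73 mGal
Complete Bouguer anomaly = 45.73 + 0.57 = 46.30 mGal

46.3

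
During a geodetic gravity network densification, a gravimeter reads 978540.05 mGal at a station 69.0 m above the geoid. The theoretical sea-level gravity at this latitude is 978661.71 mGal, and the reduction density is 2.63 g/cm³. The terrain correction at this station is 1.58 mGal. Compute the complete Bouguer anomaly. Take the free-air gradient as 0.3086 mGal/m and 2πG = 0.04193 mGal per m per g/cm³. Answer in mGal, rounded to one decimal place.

Free-air correction = 0.3086 × 69.0 = 21.29 mGal
Free-air anomaly = 978540.05 − 978661.71 + (21.29) = -100.37 mGal
Bouguer slab correction = 0.04193 × 2.63 × 69.0 = 7.61 mGal
Simple Bouguer anomaly = -100.37 − (7.61) = -107.98 mGal
Complete Bouguer anomaly = -107.98 + 1.58 = -106.40 mGal

-106.4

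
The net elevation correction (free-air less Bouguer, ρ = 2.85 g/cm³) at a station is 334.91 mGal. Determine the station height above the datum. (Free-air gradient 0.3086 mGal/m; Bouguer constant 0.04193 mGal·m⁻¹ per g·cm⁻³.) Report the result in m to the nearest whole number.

Combined gradient = 0.3086 − 0.04193 × 2.85 = 0.1890995 mGal/m
h = 334.91 / 0.1890995 = 1771.08 m

1771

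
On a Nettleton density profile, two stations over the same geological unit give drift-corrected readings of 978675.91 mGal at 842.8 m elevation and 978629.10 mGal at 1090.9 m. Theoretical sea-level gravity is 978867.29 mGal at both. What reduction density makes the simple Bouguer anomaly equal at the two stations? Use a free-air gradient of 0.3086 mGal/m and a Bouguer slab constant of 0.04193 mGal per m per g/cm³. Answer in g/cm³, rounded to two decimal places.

Δg_obs = 978629.10 − 978675.91 = -46.81 mGal over Δh = 1090.9 − 842.8 = 248.1 m
Equal Bouguer anomalies ⇒ Δg_obs + (0.3086 − 0.04193ρ)·Δh = 0
0.3086 − 0.04193ρ = −Δg_obs/Δh = 0.18867
ρ = (0.3086 − 0.18867) / 0.04193 = 2.86 g/cm³

2.86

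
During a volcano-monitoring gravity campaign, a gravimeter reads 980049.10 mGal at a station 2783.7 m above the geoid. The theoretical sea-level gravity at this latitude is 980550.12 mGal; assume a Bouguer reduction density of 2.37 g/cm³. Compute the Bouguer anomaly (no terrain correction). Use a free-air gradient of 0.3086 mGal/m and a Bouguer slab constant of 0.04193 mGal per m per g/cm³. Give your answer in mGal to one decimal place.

Free-air correction = 0.3086 × 2783.7 = 859.05 mGal
Free-air anomaly = 980049.10 − 980550.12 + (859.05) = 358.03 mGal
Bouguer slab correction = 0.04193 × 2.37 × 2783.7 = 276.63 mGal
Simple Bouguer anomaly = 358.03 − (276.63) = 81.40 mGal

81.4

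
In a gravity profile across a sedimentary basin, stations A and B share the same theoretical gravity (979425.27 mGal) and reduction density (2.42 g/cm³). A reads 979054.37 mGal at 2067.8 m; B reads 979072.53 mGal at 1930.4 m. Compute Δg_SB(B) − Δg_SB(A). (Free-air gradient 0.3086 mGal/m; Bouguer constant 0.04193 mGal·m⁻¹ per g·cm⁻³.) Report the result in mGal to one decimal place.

-10.3

Δg_SB(A) = 979054.37 − 979425.27 + 0.3086×2067.8 − 0.04193×2.42×2067.8 = 57.40 mGal
Δg_SB(B) = 979072.53 − 979425.27 + 0.3086×1930.4 − 0.04193×2.42×1930.4 = 47.10 mGal
Difference = 47.10 − (57.40) = -10.30 mGal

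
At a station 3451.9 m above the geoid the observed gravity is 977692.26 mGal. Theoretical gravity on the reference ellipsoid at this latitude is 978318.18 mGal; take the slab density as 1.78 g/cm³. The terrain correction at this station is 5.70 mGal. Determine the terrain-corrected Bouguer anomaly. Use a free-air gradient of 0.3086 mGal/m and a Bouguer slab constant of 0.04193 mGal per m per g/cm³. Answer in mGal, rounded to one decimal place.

Free-air correction = 0.3086 × 3451.9 = 1065.26 mGal
Free-air anomaly = 977692.26 − 978318.18 + (1065.26) = 439.34 mGal
Bouguer slab correction = 0.04193 × 1.78 × 3451.9 = 257.63 mGal
Simple Bouguer anomaly = 439.34 − (257.63) = 181.71 mGal
Complete Bouguer anomaly = 181.71 + 5.70 = 187.41 mGal

187.4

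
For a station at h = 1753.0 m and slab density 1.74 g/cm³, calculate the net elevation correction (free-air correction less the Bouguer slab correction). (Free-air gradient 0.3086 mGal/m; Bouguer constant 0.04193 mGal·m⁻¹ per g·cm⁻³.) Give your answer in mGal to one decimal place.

Combined gradient = 0.3086 − 0.04193 × 1.74 = 0.2356418 mGal/m
Combined elevation correction = 0.2356418 × 1753.0 = 413.1 mGal

413.1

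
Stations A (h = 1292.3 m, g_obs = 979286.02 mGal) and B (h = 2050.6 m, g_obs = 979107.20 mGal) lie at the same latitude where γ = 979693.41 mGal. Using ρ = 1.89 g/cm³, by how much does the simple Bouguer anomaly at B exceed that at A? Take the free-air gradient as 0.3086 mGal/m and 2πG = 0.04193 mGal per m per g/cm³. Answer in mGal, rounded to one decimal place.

-4.9

Δg_SB(A) = 979286.02 − 979693.41 + 0.3086×1292.3 − 0.04193×1.89×1292.3 = -111.00 mGal
Δg_SB(B) = 979107.20 − 979693.41 + 0.3086×2050.6 − 0.04193×1.89×2050.6 = -115.90 mGal
Difference = -115.90 − (-111.00) = -4.90 mGal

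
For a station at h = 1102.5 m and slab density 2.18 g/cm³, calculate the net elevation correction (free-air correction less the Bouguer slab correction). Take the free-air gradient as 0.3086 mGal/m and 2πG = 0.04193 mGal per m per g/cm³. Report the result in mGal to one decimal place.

Combined gradient = 0.3086 − 0.04193 × 2.18 = 0.2171926 mGal/m
Combined elevation correction = 0.2171926 × 1102.5 = 239.5 mGal

239.5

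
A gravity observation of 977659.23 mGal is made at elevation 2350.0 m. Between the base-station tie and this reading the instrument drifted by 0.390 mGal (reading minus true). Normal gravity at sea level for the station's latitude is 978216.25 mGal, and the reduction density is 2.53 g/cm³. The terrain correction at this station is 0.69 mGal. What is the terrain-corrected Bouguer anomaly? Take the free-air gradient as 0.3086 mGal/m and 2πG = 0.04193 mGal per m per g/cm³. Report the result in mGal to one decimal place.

-80.8

Drift-corrected reading = 977659.23 − (0.390) = 977658.840 mGal
Free-air correction = 0.3086 × 2350.0 = 725.21 mGal
Free-air anomaly = 977658.840 − 978216.25 + (725.21) = 167.800 mGal
Bouguer slab correction = 0.04193 × 2.53 × 2350.0 = 249.29 mGal
Simple Bouguer anomaly = 167.800 − (249.29) = -81.490 mGal
Complete Bouguer anomaly = -81.490 + 0.69 = -80.800 mGal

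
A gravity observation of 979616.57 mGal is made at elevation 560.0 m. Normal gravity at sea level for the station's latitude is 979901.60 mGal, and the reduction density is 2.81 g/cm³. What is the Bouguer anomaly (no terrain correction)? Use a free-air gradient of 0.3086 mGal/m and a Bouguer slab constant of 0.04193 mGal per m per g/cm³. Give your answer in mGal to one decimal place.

Free-air correction = 0.3086 × 560.0 = 172.82 mGal
Free-air anomaly = 979616.57 − 979901.60 + (172.82) = -112.21 mGal
Bouguer slab correction = 0.04193 × 2.81 × 560.0 = 65.98 mGal
Simple Bouguer anomaly = -112.21 − (65.98) = -178.19 mGal

-178.2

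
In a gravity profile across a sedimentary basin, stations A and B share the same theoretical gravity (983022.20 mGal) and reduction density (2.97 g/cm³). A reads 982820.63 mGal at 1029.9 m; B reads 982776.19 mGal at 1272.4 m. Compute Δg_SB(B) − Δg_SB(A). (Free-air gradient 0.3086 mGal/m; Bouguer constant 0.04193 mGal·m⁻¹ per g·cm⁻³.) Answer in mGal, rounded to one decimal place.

0.2

Δg_SB(A) = 982820.63 − 983022.20 + 0.3086×1029.9 − 0.04193×2.97×1029.9 = -12.00 mGal
Δg_SB(B) = 982776.19 − 983022.20 + 0.3086×1272.4 − 0.04193×2.97×1272.4 = -11.80 mGal
Difference = -11.80 − (-12.00) = 0.20 mGal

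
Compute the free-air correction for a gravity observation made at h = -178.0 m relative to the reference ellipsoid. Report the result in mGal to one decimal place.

Free-air correction = 0.3086 × -178.0 = -54.9 mGal

-54.9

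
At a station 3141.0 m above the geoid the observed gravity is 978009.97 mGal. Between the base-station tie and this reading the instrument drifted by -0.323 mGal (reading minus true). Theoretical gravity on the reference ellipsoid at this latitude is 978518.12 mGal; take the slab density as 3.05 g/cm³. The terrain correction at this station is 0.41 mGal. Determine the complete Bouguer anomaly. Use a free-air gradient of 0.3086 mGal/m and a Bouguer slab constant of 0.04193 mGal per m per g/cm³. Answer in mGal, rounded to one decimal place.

60.2

Drift-corrected reading = 978009.97 − (-0.323) = 978010.293 mGal
Free-air correction = 0.3086 × 3141.0 = 969.31 mGal
Free-air anomaly = 978010.293 − 978518.12 + (969.31) = 461.483 mGal
Bouguer slab correction = 0.04193 × 3.05 × 3141.0 = 401.69 mGal
Simple Bouguer anomaly = 461.483 − (401.69) = 59.793 mGal
Complete Bouguer anomaly = 59.793 + 0.41 = 60.203 mGal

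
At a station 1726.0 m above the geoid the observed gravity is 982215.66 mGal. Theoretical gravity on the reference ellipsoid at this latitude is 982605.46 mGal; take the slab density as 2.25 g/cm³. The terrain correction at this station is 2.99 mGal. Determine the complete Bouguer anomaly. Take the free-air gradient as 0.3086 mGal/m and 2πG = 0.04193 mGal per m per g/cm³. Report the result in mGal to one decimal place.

Free-air correction = 0.3086 × 1726.0 = 532.64 mGal
Free-air anomaly = 982215.66 − 982605.46 + (532.64) = 142.84 mGal
Bouguer slab correction = 0.04193 × 2.25 × 1726.0 = 162.84 mGal
Simple Bouguer anomaly = 142.84 − (162.84) = -20.00 mGal
Complete Bouguer anomaly = -20.00 + 2.99 = -17.01 mGal

-17.0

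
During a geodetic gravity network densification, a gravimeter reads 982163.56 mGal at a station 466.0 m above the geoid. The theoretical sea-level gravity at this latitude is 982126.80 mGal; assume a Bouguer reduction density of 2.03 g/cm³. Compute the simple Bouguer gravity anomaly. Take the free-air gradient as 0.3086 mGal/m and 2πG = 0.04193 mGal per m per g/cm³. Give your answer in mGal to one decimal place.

140.9

Free-air correction = 0.3086 × 466.0 = 143.81 mGal
Free-air anomaly = 982163.56 − 982126.80 + (143.81) = 180.57 mGal
Bouguer slab correction = 0.04193 × 2.03 × 466.0 = 39.66 mGal
Simple Bouguer anomaly = 180.57 − (39.66) = 140.91 mGal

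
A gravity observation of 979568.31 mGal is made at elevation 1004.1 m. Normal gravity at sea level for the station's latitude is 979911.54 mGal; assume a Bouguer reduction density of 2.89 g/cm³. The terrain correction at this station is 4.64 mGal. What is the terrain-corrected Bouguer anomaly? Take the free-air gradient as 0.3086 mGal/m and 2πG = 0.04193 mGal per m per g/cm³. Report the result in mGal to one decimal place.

Free-air correction = 0.3086 × 1004.1 = 309.87 mGal
Free-air anomaly = 979568.31 − 979911.54 + (309.87) = -33.36 mGal
Bouguer slab correction = 0.04193 × 2.89 × 1004.1 = 121.67 mGal
Simple Bouguer anomaly = -33.36 − (121.67) = -155.03 mGal
Complete Bouguer anomaly = -155.03 + 4.64 = -150.39 mGal

-150.4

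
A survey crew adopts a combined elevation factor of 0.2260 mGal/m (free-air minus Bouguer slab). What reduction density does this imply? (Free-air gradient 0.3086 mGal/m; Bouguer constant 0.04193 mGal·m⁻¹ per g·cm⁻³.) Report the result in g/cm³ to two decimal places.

1.97

0.2260 = 0.3086 − 0.04193 × ρ
ρ = (0.3086 − 0.2260) / 0.04193 = 1.97 g/cm³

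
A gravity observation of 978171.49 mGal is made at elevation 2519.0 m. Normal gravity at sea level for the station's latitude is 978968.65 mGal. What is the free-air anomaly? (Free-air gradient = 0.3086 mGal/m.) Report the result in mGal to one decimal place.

Free-air correction = 0.3086 × 2519.0 = 777.36 mGal
Free-air anomaly = 978171.49 − 978968.65 + (777.36) = -19.80 mGal

-19.8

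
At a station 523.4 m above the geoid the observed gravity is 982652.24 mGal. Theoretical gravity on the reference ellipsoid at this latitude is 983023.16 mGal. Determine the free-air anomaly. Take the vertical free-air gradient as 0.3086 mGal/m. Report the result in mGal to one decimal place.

Free-air correction = 0.3086 × 523.4 = 161.52 mGal
Free-air anomaly = 982652.24 − 983023.16 + (161.52) = -209.40 mGal

-209.4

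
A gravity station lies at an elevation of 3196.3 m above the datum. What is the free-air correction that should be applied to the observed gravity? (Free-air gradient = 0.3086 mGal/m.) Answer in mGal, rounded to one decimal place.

Free-air correction = 0.3086 × 3196.3 = 986.4 mGal

986.4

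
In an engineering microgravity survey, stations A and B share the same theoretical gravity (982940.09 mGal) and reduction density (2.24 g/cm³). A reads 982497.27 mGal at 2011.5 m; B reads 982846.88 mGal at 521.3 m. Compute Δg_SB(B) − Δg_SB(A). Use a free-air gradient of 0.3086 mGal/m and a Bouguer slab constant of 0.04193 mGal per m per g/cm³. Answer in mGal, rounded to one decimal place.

29.7

Δg_SB(A) = 982497.27 − 982940.09 + 0.3086×2011.5 − 0.04193×2.24×2011.5 = -11.00 mGal
Δg_SB(B) = 982846.88 − 982940.09 + 0.3086×521.3 − 0.04193×2.24×521.3 = 18.70 mGal
Difference = 18.70 − (-11.00) = 29.70 mGal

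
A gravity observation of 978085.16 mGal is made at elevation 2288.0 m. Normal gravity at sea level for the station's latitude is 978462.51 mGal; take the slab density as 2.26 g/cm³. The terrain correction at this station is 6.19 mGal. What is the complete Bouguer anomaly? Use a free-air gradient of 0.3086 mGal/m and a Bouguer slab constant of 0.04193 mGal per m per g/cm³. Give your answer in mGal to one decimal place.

118.1

Free-air correction = 0.3086 × 2288.0 = 706.08 mGal
Free-air anomaly = 978085.16 − 978462.51 + (706.08) = 328.73 mGal
Bouguer slab correction = 0.04193 × 2.26 × 2288.0 = 216.81 mGal
Simple Bouguer anomaly = 328.73 − (216.81) = 111.92 mGal
Complete Bouguer anomaly = 111.92 + 6.19 = 118.11 mGal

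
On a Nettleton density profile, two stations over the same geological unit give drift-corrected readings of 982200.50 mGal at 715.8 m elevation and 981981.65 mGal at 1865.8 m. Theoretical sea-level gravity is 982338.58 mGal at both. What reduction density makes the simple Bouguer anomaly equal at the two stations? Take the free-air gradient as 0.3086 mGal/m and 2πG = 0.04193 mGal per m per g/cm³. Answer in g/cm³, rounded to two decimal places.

Δg_obs = 981981.65 − 982200.50 = -218.85 mGal over Δh = 1865.8 − 715.8 = 1150.0 m
Equal Bouguer anomalies ⇒ Δg_obs + (0.3086 − 0.04193ρ)·Δh = 0
0.3086 − 0.04193ρ = −Δg_obs/Δh = 0.19030
ρ = (0.3086 − 0.19030) / 0.04193 = 2.82 g/cm³

2.82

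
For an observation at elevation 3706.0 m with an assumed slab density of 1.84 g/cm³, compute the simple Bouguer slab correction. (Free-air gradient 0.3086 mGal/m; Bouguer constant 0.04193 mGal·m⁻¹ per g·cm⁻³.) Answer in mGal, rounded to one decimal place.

Bouguer slab correction = 0.04193 × 1.84 × 3706.0 = 285.9 mGal

285.9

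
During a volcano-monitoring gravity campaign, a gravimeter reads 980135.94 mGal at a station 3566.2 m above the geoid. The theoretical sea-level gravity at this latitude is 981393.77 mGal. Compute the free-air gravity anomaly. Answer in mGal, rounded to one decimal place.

Free-air correction = 0.3086 × 3566.2 = 1100.53 mGal
Free-air anomaly = 980135.94 − 981393.77 + (1100.53) = -157.30 mGal

-157.3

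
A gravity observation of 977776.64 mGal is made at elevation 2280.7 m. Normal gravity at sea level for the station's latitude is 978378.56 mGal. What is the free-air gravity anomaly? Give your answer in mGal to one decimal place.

Free-air correction = 0.3086 × 2280.7 = 703.82 mGal
Free-air anomaly = 977776.64 − 978378.56 + (703.82) = 101.90 mGal

101.9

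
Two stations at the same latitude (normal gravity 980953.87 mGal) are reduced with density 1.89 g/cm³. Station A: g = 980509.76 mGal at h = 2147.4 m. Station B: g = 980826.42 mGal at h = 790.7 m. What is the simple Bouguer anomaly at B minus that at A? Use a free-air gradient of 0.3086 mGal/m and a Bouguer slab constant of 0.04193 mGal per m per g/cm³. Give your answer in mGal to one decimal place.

5.5

Δg_SB(A) = 980509.76 − 980953.87 + 0.3086×2147.4 − 0.04193×1.89×2147.4 = 48.40 mGal
Δg_SB(B) = 980826.42 − 980953.87 + 0.3086×790.7 − 0.04193×1.89×790.7 = 53.90 mGal
Difference = 53.90 − (48.40) = 5.50 mGal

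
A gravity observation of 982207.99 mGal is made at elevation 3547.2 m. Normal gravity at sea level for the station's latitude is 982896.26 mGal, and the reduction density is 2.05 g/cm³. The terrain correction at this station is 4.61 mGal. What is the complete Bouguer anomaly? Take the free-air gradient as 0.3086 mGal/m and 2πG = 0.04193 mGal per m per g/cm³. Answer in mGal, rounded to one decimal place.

106.1

Free-air correction = 0.3086 × 3547.2 = 1094.67 mGal
Free-air anomaly = 982207.99 − 982896.26 + (1094.67) = 406.40 mGal
Bouguer slab correction = 0.04193 × 2.05 × 3547.2 = 304.90 mGal
Simple Bouguer anomaly = 406.40 − (304.90) = 101.50 mGal
Complete Bouguer anomaly = 101.50 + 4.61 = 106.11 mGal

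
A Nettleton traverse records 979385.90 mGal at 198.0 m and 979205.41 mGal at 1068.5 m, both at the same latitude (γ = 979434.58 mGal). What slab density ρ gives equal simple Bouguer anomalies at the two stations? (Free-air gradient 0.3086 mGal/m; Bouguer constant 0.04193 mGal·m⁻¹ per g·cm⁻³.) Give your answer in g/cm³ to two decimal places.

Δg_obs = 979205.41 − 979385.90 = -180.49 mGal over Δh = 1068.5 − 198.0 = 870.5 m
Equal Bouguer anomalies ⇒ Δg_obs + (0.3086 − 0.04193ρ)·Δh = 0
0.3086 − 0.04193ρ = −Δg_obs/Δh = 0.20734
ρ = (0.3086 − 0.20734) / 0.04193 = 2.41 g/cm³

2.41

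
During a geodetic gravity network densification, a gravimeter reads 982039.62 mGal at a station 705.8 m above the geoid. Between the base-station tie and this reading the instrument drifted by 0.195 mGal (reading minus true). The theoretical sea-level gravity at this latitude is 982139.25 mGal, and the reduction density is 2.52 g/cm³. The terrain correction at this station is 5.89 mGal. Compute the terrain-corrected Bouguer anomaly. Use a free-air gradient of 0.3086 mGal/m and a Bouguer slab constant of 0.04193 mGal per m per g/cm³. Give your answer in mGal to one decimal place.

49.3

Drift-corrected reading = 982039.62 − (0.195) = 982039.425 mGal
Free-air correction = 0.3086 × 705.8 = 217.81 mGal
Free-air anomaly = 982039.425 − 982139.25 + (217.81) = 117.985 mGal
Bouguer slab correction = 0.04193 × 2.52 × 705.8 = 74.58 mGal
Simple Bouguer anomaly = 117.985 − (74.58) = 43.405 mGal
Complete Bouguer anomaly = 43.405 + 5.89 = 49.295 mGal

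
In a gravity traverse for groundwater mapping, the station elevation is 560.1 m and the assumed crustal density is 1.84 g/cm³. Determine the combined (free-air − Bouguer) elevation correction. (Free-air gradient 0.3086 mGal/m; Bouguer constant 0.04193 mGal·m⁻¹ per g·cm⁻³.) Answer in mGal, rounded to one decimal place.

Combined gradient = 0.3086 − 0.04193 × 1.84 = 0.2314488 mGal/m
Combined elevation correction = 0.2314488 × 560.1 = 129.6 mGal

129.6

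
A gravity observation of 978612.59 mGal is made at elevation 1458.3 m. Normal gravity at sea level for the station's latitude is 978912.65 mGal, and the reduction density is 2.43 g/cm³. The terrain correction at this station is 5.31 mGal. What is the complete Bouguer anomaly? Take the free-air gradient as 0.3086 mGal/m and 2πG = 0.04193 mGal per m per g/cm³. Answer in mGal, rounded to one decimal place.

6.7

Free-air correction = 0.3086 × 1458.3 = 450.03 mGal
Free-air anomaly = 978612.59 − 978912.65 + (450.03) = 149.97 mGal
Bouguer slab correction = 0.04193 × 2.43 × 1458.3 = 148.59 mGal
Simple Bouguer anomaly = 149.97 − (148.59) = 1.38 mGal
Complete Bouguer anomaly = 1.38 + 5.31 = 6.69 mGal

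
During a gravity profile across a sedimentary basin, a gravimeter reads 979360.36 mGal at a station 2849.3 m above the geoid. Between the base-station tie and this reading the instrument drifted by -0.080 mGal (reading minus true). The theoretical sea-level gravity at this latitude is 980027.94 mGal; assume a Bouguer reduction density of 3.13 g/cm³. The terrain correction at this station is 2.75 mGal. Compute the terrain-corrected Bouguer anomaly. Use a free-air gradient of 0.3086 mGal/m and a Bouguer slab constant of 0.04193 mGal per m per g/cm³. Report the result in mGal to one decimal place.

-159.4

Drift-corrected reading = 979360.36 − (-0.080) = 979360.440 mGal
Free-air correction = 0.3086 × 2849.3 = 879.29 mGal
Free-air anomaly = 979360.440 − 980027.94 + (879.29) = 211.790 mGal
Bouguer slab correction = 0.04193 × 3.13 × 2849.3 = 373.94 mGal
Simple Bouguer anomaly = 211.790 − (373.94) = -162.150 mGal
Complete Bouguer anomaly = -162.150 + 2.75 = -159.400 mGal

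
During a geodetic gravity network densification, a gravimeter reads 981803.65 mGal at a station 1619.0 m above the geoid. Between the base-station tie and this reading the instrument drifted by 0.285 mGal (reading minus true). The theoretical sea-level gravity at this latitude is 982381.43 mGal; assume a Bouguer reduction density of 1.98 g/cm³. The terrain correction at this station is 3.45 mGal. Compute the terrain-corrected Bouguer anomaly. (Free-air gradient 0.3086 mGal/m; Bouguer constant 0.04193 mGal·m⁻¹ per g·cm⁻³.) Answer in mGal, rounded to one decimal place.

Drift-corrected reading = 981803.65 − (0.285) = 981803.365 mGal
Free-air correction = 0.3086 × 1619.0 = 499.62 mGal
Free-air anomaly = 981803.365 − 982381.43 + (499.62) = -78.445 mGal
Bouguer slab correction = 0.04193 × 1.98 × 1619.0 = 134.41 mGal
Simple Bouguer anomaly = -78.445 − (134.41) = -212.855 mGal
Complete Bouguer anomaly = -212.855 + 3.45 = -209.405 mGal

-209.4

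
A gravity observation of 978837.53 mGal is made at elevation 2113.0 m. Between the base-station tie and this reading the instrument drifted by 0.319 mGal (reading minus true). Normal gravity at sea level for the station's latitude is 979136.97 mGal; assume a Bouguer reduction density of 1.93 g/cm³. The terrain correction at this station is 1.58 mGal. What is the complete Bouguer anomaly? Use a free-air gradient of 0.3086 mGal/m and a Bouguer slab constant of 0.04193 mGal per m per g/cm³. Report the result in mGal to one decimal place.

182.9

Drift-corrected reading = 978837.53 − (0.319) = 978837.211 mGal
Free-air correction = 0.3086 × 2113.0 = 652.07 mGal
Free-air anomaly = 978837.211 − 979136.97 + (652.07) = 352.311 mGal
Bouguer slab correction = 0.04193 × 1.93 × 2113.0 = 170.99 mGal
Simple Bouguer anomaly = 352.311 − (170.99) = 181.321 mGal
Complete Bouguer anomaly = 181.321 + 1.58 = 182.901 mGal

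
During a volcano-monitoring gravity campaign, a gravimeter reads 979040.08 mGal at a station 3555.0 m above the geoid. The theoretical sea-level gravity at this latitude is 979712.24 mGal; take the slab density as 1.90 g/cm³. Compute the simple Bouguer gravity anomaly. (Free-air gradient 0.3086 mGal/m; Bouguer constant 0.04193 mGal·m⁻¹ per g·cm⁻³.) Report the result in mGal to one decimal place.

Free-air correction = 0.3086 × 3555.0 = 1097.07 mGal
Free-air anomaly = 979040.08 − 979712.24 + (1097.07) = 424.91 mGal
Bouguer slab correction = 0.04193 × 1.90 × 3555.0 = 283.22 mGal
Simple Bouguer anomaly = 424.91 − (283.22) = 141.69 mGal

141.7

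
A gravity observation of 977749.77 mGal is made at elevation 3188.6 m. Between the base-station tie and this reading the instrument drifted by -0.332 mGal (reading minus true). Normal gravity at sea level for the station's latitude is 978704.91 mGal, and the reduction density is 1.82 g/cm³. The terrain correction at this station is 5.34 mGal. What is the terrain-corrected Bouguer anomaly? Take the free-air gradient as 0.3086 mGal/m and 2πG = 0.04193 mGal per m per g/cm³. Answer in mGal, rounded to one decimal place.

-208.8

Drift-corrected reading = 977749.77 − (-0.332) = 977750.102 mGal
Free-air correction = 0.3086 × 3188.6 = 984.00 mGal
Free-air anomaly = 977750.102 − 978704.91 + (984.00) = 29.192 mGal
Bouguer slab correction = 0.04193 × 1.82 × 3188.6 = 243.33 mGal
Simple Bouguer anomaly = 29.192 − (243.33) = -214.138 mGal
Complete Bouguer anomaly = -214.138 + 5.34 = -208.798 mGal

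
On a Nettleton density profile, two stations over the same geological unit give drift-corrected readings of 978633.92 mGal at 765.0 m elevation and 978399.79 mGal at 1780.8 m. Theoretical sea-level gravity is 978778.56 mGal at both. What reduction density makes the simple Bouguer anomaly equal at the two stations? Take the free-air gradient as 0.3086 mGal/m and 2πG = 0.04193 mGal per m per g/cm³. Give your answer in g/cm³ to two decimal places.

Δg_obs = 978399.79 − 978633.92 = -234.13 mGal over Δh = 1780.8 − 765.0 = 1015.8 m
Equal Bouguer anomalies ⇒ Δg_obs + (0.3086 − 0.04193ρ)·Δh = 0
0.3086 − 0.04193ρ = −Δg_obs/Δh = 0.23049
ρ = (0.3086 − 0.23049) / 0.04193 = 1.86 g/cm³

1.86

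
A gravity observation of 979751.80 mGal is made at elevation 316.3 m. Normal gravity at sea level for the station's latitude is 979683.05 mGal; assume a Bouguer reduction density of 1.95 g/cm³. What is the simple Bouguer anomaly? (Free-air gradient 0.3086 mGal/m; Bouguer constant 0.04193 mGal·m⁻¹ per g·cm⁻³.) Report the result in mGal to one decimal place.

Free-air correction = 0.3086 × 316.3 = 97.61 mGal
Free-air anomaly = 979751.80 − 979683.05 + (97.61) = 166.36 mGal
Bouguer slab correction = 0.04193 × 1.95 × 316.3 = 25.86 mGal
Simple Bouguer anomaly = 166.36 − (25.86) = 140.50 mGal

140.5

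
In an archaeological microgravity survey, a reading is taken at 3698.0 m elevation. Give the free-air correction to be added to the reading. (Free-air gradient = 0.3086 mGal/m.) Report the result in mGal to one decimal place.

Free-air correction = 0.3086 × 3698.0 = 1141.2 mGal

1141.2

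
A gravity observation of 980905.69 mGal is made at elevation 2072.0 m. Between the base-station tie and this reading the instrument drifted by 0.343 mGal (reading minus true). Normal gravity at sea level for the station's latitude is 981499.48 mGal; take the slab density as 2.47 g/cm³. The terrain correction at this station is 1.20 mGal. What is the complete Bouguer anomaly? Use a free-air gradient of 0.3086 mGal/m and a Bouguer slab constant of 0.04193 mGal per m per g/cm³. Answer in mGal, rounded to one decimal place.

Drift-corrected reading = 980905.69 − (0.343) = 980905.347 mGal
Free-air correction = 0.3086 × 2072.0 = 639.42 mGal
Free-air anomaly = 980905.347 − 981499.48 + (639.42) = 45.287 mGal
Bouguer slab correction = 0.04193 × 2.47 × 2072.0 = 214.59 mGal
Simple Bouguer anomaly = 45.287 − (214.59) = -169.303 mGal
Complete Bouguer anomaly = -169.303 + 1.20 = -168.103 mGal

-168.1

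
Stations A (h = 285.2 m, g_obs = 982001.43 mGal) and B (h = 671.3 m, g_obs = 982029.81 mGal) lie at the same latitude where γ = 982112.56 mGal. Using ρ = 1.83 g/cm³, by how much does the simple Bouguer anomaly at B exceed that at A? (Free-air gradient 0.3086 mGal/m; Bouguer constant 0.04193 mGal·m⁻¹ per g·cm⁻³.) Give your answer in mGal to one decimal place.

117.9

Δg_SB(A) = 982001.43 − 982112.56 + 0.3086×285.2 − 0.04193×1.83×285.2 = -45.00 mGal
Δg_SB(B) = 982029.81 − 982112.56 + 0.3086×671.3 − 0.04193×1.83×671.3 = 72.90 mGal
Difference = 72.90 − (-45.00) = 117.90 mGal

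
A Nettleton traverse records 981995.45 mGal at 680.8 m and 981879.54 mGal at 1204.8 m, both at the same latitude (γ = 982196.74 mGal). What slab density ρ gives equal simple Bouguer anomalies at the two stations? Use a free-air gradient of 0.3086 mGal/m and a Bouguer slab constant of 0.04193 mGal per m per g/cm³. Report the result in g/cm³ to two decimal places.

2.08

Δg_obs = 981879.54 − 981995.45 = -115.91 mGal over Δh = 1204.8 − 680.8 = 524.0 m
Equal Bouguer anomalies ⇒ Δg_obs + (0.3086 − 0.04193ρ)·Δh = 0
0.3086 − 0.04193ρ = −Δg_obs/Δh = 0.22120
ρ = (0.3086 − 0.22120) / 0.04193 = 2.08 g/cm³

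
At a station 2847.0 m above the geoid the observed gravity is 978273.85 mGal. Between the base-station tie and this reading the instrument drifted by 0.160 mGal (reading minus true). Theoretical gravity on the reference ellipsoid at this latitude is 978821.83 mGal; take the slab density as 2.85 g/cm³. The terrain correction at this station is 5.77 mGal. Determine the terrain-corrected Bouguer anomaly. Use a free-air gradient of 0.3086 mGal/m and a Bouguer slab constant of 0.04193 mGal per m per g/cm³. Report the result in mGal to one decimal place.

-4.0

Drift-corrected reading = 978273.85 − (0.160) = 978273.690 mGal
Free-air correction = 0.3086 × 2847.0 = 878.58 mGal
Free-air anomaly = 978273.690 − 978821.83 + (878.58) = 330.440 mGal
Bouguer slab correction = 0.04193 × 2.85 × 2847.0 = 340.22 mGal
Simple Bouguer anomaly = 330.440 − (340.22) = -9.780 mGal
Complete Bouguer anomaly = -9.780 + 5.77 = -4.010 mGal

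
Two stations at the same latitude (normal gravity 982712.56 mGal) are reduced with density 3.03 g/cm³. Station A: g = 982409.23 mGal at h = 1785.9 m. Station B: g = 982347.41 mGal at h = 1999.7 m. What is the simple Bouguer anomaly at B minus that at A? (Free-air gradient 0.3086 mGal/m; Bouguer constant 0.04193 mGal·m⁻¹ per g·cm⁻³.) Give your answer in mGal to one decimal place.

-23.0

Δg_SB(A) = 982409.23 − 982712.56 + 0.3086×1785.9 − 0.04193×3.03×1785.9 = 20.90 mGal
Δg_SB(B) = 982347.41 − 982712.56 + 0.3086×1999.7 − 0.04193×3.03×1999.7 = -2.10 mGal
Difference = -2.10 − (20.90) = -23.00 mGal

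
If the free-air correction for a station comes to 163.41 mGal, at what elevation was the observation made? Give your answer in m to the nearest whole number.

530

h = 163.41 / 0.3086 = 529.52 m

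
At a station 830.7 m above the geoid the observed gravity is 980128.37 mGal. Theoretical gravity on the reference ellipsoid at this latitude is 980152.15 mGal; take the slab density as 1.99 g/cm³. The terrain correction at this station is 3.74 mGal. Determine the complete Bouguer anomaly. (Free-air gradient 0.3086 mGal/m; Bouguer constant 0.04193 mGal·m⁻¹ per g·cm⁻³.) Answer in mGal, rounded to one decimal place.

167.0

Free-air correction = 0.3086 × 830.7 = 256.35 mGal
Free-air anomaly = 980128.37 − 980152.15 + (256.35) = 232.57 mGal
Bouguer slab correction = 0.04193 × 1.99 × 830.7 = 69.31 mGal
Simple Bouguer anomaly = 232.57 − (69.31) = 163.26 mGal
Complete Bouguer anomaly = 163.26 + 3.74 = 167.00 mGal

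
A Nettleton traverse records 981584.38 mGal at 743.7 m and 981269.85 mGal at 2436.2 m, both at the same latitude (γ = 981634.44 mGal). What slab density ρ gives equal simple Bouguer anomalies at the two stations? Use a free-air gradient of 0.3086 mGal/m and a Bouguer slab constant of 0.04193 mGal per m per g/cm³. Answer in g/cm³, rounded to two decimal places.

Δg_obs = 981269.85 − 981584.38 = -314.53 mGal over Δh = 2436.2 − 743.7 = 1692.5 m
Equal Bouguer anomalies ⇒ Δg_obs + (0.3086 − 0.04193ρ)·Δh = 0
0.3086 − 0.04193ρ = −Δg_obs/Δh = 0.18584
ρ = (0.3086 − 0.18584) / 0.04193 = 2.93 g/cm³

2.93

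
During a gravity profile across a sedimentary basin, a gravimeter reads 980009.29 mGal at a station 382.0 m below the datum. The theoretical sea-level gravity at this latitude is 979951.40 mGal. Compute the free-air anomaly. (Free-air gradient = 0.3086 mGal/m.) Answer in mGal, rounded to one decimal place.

Free-air correction = 0.3086 × -382.0 = -117.89 mGal
Free-air anomaly = 980009.29 − 979951.40 + (-117.89) = -60.00 mGal

-60.0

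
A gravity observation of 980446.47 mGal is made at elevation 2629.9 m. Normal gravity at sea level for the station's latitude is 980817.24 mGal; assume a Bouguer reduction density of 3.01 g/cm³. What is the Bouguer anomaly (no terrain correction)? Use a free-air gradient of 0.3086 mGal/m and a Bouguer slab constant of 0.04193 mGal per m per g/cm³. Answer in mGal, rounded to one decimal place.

108.9

Free-air correction = 0.3086 × 2629.9 = 811.59 mGal
Free-air anomaly = 980446.47 − 980817.24 + (811.59) = 440.82 mGal
Bouguer slab correction = 0.04193 × 3.01 × 2629.9 = 331.92 mGal
Simple Bouguer anomaly = 440.82 − (331.92) = 108.90 mGal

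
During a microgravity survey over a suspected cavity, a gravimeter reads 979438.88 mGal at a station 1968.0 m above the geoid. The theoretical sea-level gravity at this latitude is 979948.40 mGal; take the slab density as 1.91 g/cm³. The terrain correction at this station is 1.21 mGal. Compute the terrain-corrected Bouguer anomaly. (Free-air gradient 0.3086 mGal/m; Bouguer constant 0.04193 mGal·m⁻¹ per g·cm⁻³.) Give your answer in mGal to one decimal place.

-58.6

Free-air correction = 0.3086 × 1968.0 = 607.32 mGal
Free-air anomaly = 979438.88 − 979948.40 + (607.32) = 97.80 mGal
Bouguer slab correction = 0.04193 × 1.91 × 1968.0 = 157.61 mGal
Simple Bouguer anomaly = 97.80 − (157.61) = -59.81 mGal
Complete Bouguer anomaly = -59.81 + 1.21 = -58.60 mGal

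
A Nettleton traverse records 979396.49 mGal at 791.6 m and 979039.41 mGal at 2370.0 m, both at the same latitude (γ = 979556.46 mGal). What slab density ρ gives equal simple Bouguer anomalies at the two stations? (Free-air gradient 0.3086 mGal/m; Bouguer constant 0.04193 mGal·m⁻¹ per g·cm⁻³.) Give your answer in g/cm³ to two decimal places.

Δg_obs = 979039.41 − 979396.49 = -357.08 mGal over Δh = 2370.0 − 791.6 = 1578.4 m
Equal Bouguer anomalies ⇒ Δg_obs + (0.3086 − 0.04193ρ)·Δh = 0
0.3086 − 0.04193ρ = −Δg_obs/Δh = 0.22623
ρ = (0.3086 − 0.22623) / 0.04193 = 1.96 g/cm³

1.96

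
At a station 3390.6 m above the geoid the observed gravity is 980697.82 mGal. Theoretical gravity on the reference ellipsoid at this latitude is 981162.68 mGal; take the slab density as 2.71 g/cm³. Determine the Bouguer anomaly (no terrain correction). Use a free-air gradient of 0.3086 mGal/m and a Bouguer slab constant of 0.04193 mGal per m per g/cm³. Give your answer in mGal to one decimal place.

Free-air correction = 0.3086 × 3390.6 = 1046.34 mGal
Free-air anomaly = 980697.82 − 981162.68 + (1046.34) = 581.48 mGal
Bouguer slab correction = 0.04193 × 2.71 × 3390.6 = 385.27 mGal
Simple Bouguer anomaly = 581.48 − (385.27) = 196.21 mGal

196.2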